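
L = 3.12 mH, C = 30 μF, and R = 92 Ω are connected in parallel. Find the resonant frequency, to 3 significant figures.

ω₀ = 1/√(LC) = 1/√(0.00312 × 3e-05) = 3269 rad/s
f₀ = ω₀/(2π) = 520 Hz

520 Hz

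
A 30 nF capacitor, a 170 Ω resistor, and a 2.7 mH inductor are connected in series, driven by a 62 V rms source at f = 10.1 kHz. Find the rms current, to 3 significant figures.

ω = 2πf = 63460 rad/s
X_L = ωL = 171 Ω
X_C = 1/(ωC) = 525 Ω
Net reactance X = X_L − X_C = -354 Ω
Z = 170 − j354 Ω
|Z| = √(170² + 354²) = 393 Ω
I = V/|Z| = 62/393 = 158 mA

158 mA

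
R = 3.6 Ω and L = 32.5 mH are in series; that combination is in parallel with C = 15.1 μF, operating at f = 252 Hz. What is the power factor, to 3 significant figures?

ω = 2πf = 1583 rad/s
X_L = ωL = 51.5 Ω
X_C = 1/(ωC) = 41.8 Ω
Branch 1 (R+jX_L): Z₁ = 3.60 + j51.5 Ω, |Z₁| = 51.6 Ω
Branch 2 (−jX_C): Z₂ = −j41.8 Ω
Parallel: Z = Z₁Z₂/(Z₁+Z₂), |Z| = 210 Ω, ∠Z = -73.5°
cos φ = cos(-73.5°) = 0.284

0.284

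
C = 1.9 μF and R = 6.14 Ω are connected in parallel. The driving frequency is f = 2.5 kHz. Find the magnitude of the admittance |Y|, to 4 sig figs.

ω = 2πf = 15710 rad/s
X_C = 1/(ωC) = 33.51 Ω
Parallel: admittances add. Y = 1/R + jωC
Y = (0.1629 + j0.02985) S
|Y| = 0.1656 S → |Z| = 1/|Y| = 6.039 Ω, ∠Z = −∠Y = -10.38°

165.6 mS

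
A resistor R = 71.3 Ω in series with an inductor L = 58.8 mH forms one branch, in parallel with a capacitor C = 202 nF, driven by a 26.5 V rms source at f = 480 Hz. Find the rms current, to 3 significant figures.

ω = 2πf = 3016 rad/s
X_L = ωL = 177 Ω
X_C = 1/(ωC) = 1640 Ω
Branch 1 (R+jX_L): Z₁ = 71.3 + j177 Ω, |Z₁| = 191 Ω
Branch 2 (−jX_C): Z₂ = −j1640 Ω
Parallel: Z = Z₁Z₂/(Z₁+Z₂), |Z| = 214 Ω, ∠Z = 65.3°
I = V/|Z| = 26.5/214 = 124 mA

124 mA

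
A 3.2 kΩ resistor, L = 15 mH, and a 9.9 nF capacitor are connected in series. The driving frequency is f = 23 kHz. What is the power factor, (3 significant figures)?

0.909

ω = 2πf = 144500 rad/s
X_L = ωL = 2170 Ω
X_C = 1/(ωC) = 699 Ω
Net reactance X = X_L − X_C = 1470 Ω
Z = 3200 + j1470 Ω
|Z| = √(3200² + 1470²) = 3520 Ω
∠Z = arctan(1470/3200) = 24.7°
cos φ = cos(24.7°) = 0.909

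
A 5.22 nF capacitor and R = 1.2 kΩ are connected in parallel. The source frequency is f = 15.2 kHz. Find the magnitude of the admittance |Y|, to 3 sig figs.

ω = 2πf = 95500 rad/s
X_C = 1/(ωC) = 2010 Ω
Parallel: admittances add. Y = 1/R + jωC
Y = (0.000833 + j0.000499) S
|Y| = 0.000971 S → |Z| = 1/|Y| = 1030 Ω, ∠Z = −∠Y = -30.9°

971 μS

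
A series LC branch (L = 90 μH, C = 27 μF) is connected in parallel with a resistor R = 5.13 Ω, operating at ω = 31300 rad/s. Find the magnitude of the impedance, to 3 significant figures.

X_L = ωL = 2.82 Ω
X_C = 1/(ωC) = 1.18 Ω
Branch 1: Z₁ = R = 5.13 Ω
Branch 2 (series LC): Z₂ = j(X_L − X_C) = j1.63 Ω
Parallel: Z = Z₁Z₂/(Z₁+Z₂), |Z| = 1.56 Ω, ∠Z = 72.3°

1.56 Ω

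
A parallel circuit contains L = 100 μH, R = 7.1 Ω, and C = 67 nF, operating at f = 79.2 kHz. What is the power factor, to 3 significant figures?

0.996

ω = 2πf = 497600 rad/s
X_L = ωL = 49.8 Ω
X_C = 1/(ωC) = 30.0 Ω
Parallel: admittances add. Y = 1/R + 1/(jωL) + jωC
Y = (0.141 + j0.0132) S
|Y| = 0.141 S → |Z| = 1/|Y| = 7.07 Ω, ∠Z = −∠Y = -5.37°
cos φ = cos(-5.37°) = 0.996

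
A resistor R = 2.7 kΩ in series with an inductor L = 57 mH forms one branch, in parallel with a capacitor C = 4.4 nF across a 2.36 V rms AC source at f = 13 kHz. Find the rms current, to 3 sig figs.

518 μA

ω = 2πf = 81680 rad/s
X_L = ωL = 4660 Ω
X_C = 1/(ωC) = 2780 Ω
Branch 1 (R+jX_L): Z₁ = 2700 + j4660 Ω, |Z₁| = 5380 Ω
Branch 2 (−jX_C): Z₂ = −j2780 Ω
Parallel: Z = Z₁Z₂/(Z₁+Z₂), |Z| = 4560 Ω, ∠Z = -64.9°
I = V/|Z| = 2.36/4560 = 518 μA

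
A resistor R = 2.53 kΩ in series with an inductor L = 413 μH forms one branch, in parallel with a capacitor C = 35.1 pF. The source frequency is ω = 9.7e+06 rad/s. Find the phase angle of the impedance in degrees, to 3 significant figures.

X_L = ωL = 4010 Ω
X_C = 1/(ωC) = 2940 Ω
Branch 1 (R+jX_L): Z₁ = 2530 + j4010 Ω, |Z₁| = 4740 Ω
Branch 2 (−jX_C): Z₂ = −j2940 Ω
Parallel: Z = Z₁Z₂/(Z₁+Z₂), |Z| = 5070 Ω, ∠Z = -55.2°

-55.2°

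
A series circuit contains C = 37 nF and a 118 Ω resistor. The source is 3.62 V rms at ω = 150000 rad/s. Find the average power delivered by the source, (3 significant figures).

33.3 mW

X_C = 1/(ωC) = 180 Ω
Z = 118 − j180 Ω
|Z| = √(118² + 180²) = 215 Ω
∠Z = arctan(-180/118) = -56.8°
I = V/|Z| = 16.8 mA
P = VI cos φ = 3.62 × 0.0168 × cos(-56.8°) = 33.3 mW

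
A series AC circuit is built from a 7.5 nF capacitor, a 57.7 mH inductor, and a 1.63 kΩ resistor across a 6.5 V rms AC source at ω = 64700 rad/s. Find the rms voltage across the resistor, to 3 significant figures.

X_L = ωL = 3730 Ω
X_C = 1/(ωC) = 2060 Ω
Net reactance X = X_L − X_C = 1670 Ω
Z = 1630 + j1670 Ω
|Z| = √(1630² + 1670²) = 2340 Ω
I = V/|Z| = 2.78 mA
V_R = I·|Z_R| = 0.00278 × 1630 = 4.54 V

4.54 V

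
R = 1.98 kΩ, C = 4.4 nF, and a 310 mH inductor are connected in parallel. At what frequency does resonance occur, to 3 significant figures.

ω₀ = 1/√(LC) = 1/√(0.31 × 4.4e-09) = 27080 rad/s
f₀ = ω₀/(2π) = 4.31 kHz

4.31 kHz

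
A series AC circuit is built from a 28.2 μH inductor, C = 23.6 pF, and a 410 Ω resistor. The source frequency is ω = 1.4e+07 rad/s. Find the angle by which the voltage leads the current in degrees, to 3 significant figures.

X_L = ωL = 395 Ω
X_C = 1/(ωC) = 3030 Ω
Net reactance X = X_L − X_C = -2630 Ω
Z = 410 − j2630 Ω
|Z| = √(410² + 2630²) = 2660 Ω
∠Z = arctan(-2630/410) = -81.1°

-81.1°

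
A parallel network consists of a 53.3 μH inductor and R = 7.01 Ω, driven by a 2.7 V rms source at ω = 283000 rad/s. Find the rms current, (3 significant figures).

X_L = ωL = 15.1 Ω
Parallel: admittances add. Y = 1/R + 1/(jωL)
Y = (0.143 − j0.0663) S
|Y| = 0.157 S → |Z| = 1/|Y| = 6.36 Ω, ∠Z = −∠Y = 24.9°
I = V/|Z| = 2.7/6.36 = 425 mA

425 mA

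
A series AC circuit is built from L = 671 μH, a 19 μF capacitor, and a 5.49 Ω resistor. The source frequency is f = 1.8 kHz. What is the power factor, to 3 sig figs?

0.882

ω = 2πf = 11310 rad/s
X_L = ωL = 7.59 Ω
X_C = 1/(ωC) = 4.65 Ω
Net reactance X = X_L − X_C = 2.94 Ω
Z = 5.49 + j2.94 Ω
|Z| = √(5.49² + 2.94²) = 6.23 Ω
∠Z = arctan(2.94/5.49) = 28.1°
cos φ = cos(28.1°) = 0.882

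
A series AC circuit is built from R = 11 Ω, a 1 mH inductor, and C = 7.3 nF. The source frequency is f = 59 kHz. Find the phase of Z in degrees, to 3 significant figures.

6.13°

ω = 2πf = 370700 rad/s
X_L = ωL = 371 Ω
X_C = 1/(ωC) = 370 Ω
Net reactance X = X_L − X_C = 1.18 Ω
Z = 11.0 + j1.18 Ω
|Z| = √(11.0² + 1.18²) = 11.1 Ω
∠Z = arctan(1.18/11.0) = 6.13°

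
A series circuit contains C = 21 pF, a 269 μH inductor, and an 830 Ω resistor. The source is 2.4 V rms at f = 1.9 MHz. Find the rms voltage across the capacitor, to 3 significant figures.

ω = 2πf = 1.194e+07 rad/s
X_L = ωL = 3210 Ω
X_C = 1/(ωC) = 3990 Ω
Net reactance X = X_L − X_C = -778 Ω
Z = 830 − j778 Ω
|Z| = √(830² + 778²) = 1140 Ω
I = V/|Z| = 2.11 mA
V_C = I·|Z_C| = 0.00211 × 3990 = 8.42 V

8.42 V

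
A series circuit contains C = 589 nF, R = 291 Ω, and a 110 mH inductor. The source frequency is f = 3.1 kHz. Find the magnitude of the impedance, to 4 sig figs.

ω = 2πf = 19480 rad/s
X_L = ωL = 2143 Ω
X_C = 1/(ωC) = 87.17 Ω
Net reactance X = X_L − X_C = 2055 Ω
Z = 291.0 + j2055 Ω
|Z| = √(291.0² + 2055²) = 2076 Ω

2076 Ω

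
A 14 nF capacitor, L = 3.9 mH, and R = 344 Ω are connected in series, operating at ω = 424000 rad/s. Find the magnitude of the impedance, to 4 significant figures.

X_L = ωL = 1654 Ω
X_C = 1/(ωC) = 168.5 Ω
Net reactance X = X_L − X_C = 1485 Ω
Z = 344.0 + j1485 Ω
|Z| = √(344.0² + 1485²) = 1524 Ω

1524 Ω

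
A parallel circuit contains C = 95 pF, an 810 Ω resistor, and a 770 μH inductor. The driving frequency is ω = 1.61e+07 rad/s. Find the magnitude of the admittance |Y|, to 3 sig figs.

1.90 mS

X_L = ωL = 12400 Ω
X_C = 1/(ωC) = 654 Ω
Parallel: admittances add. Y = 1/R + 1/(jωL) + jωC
Y = (0.00123 + j0.00145) S
|Y| = 0.00190 S → |Z| = 1/|Y| = 525 Ω, ∠Z = −∠Y = -49.6°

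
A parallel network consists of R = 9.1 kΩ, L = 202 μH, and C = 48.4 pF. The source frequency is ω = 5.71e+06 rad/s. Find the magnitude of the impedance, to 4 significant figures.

1665 Ω

X_L = ωL = 1153 Ω
X_C = 1/(ωC) = 3618 Ω
Parallel: admittances add. Y = 1/R + 1/(jωL) + jωC
Y = (0.0001099 − j0.0005906) S
|Y| = 0.0006008 S → |Z| = 1/|Y| = 1665 Ω, ∠Z = −∠Y = 79.46°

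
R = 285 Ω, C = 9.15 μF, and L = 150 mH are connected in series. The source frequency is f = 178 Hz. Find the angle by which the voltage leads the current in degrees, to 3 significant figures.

13.8°

ω = 2πf = 1118 rad/s
X_L = ωL = 168 Ω
X_C = 1/(ωC) = 97.7 Ω
Net reactance X = X_L − X_C = 70.0 Ω
Z = 285 + j70.0 Ω
|Z| = √(285² + 70.0²) = 293 Ω
∠Z = arctan(70.0/285) = 13.8°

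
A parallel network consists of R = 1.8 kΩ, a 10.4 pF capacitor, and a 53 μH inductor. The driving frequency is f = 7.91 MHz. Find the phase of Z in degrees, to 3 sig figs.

ω = 2πf = 4.97e+07 rad/s
X_L = ωL = 2630 Ω
X_C = 1/(ωC) = 1930 Ω
Parallel: admittances add. Y = 1/R + 1/(jωL) + jωC
Y = (0.000556 + j0.000137) S
|Y| = 0.000572 S → |Z| = 1/|Y| = 1750 Ω, ∠Z = −∠Y = -13.9°

-13.9°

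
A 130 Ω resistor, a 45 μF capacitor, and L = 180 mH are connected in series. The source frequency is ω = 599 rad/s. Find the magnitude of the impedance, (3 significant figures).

148 Ω

X_L = ωL = 108 Ω
X_C = 1/(ωC) = 37.1 Ω
Net reactance X = X_L − X_C = 70.7 Ω
Z = 130 + j70.7 Ω
|Z| = √(130² + 70.7²) = 148 Ω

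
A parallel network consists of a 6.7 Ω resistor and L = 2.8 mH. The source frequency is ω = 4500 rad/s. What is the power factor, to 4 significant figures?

0.8829

X_L = ωL = 12.60 Ω
Parallel: admittances add. Y = 1/R + 1/(jωL)
Y = (0.1493 − j0.07937) S
|Y| = 0.1690 S → |Z| = 1/|Y| = 5.916 Ω, ∠Z = −∠Y = 28.00°
cos φ = cos(28.00°) = 0.8829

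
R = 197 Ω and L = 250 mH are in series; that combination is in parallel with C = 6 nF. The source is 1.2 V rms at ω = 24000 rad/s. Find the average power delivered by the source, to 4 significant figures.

7.872 μW

X_L = ωL = 6000 Ω
X_C = 1/(ωC) = 6944 Ω
Branch 1 (R+jX_L): Z₁ = 197.0 + j6000 Ω, |Z₁| = 6003 Ω
Branch 2 (−jX_C): Z₂ = −j6944 Ω
Parallel: Z = Z₁Z₂/(Z₁+Z₂), |Z| = 43210 Ω, ∠Z = 76.34°
I = V/|Z| = 27.77 μA
P = VI cos φ = 1.2 × 2.777e-05 × cos(76.34°) = 7.872 μW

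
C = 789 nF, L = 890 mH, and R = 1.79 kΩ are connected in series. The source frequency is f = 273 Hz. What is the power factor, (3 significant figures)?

0.915

ω = 2πf = 1715 rad/s
X_L = ωL = 1530 Ω
X_C = 1/(ωC) = 739 Ω
Net reactance X = X_L − X_C = 788 Ω
Z = 1790 + j788 Ω
|Z| = √(1790² + 788²) = 1960 Ω
∠Z = arctan(788/1790) = 23.8°
cos φ = cos(23.8°) = 0.915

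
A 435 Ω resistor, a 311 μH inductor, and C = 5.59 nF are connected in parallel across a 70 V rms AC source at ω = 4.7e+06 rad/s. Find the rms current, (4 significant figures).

X_L = ωL = 1462 Ω
X_C = 1/(ωC) = 38.06 Ω
Parallel: admittances add. Y = 1/R + 1/(jωL) + jωC
Y = (0.002299 + j0.02559) S
|Y| = 0.02569 S → |Z| = 1/|Y| = 38.92 Ω, ∠Z = −∠Y = -84.87°
I = V/|Z| = 70/38.92 = 1.798 A

1.798 A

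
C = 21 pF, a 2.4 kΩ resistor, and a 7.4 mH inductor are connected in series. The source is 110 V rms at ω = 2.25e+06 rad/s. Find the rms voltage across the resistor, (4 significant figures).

51.64 V

X_L = ωL = 16650 Ω
X_C = 1/(ωC) = 21160 Ω
Net reactance X = X_L − X_C = -4514 Ω
Z = 2400 − j4514 Ω
|Z| = √(2400² + 4514²) = 5112 Ω
I = V/|Z| = 21.52 mA
V_R = I·|Z_R| = 0.02152 × 2400 = 51.64 V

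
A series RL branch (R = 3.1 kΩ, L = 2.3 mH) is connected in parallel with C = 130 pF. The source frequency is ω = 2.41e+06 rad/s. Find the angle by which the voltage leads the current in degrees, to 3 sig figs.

-66.4°

X_L = ωL = 5540 Ω
X_C = 1/(ωC) = 3190 Ω
Branch 1 (R+jX_L): Z₁ = 3100 + j5540 Ω, |Z₁| = 6350 Ω
Branch 2 (−jX_C): Z₂ = −j3190 Ω
Parallel: Z = Z₁Z₂/(Z₁+Z₂), |Z| = 5210 Ω, ∠Z = -66.4°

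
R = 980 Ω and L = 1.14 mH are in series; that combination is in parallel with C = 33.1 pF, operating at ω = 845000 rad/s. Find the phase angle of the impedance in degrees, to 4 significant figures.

X_L = ωL = 963.3 Ω
X_C = 1/(ωC) = 35750 Ω
Branch 1 (R+jX_L): Z₁ = 980.0 + j963.3 Ω, |Z₁| = 1374 Ω
Branch 2 (−jX_C): Z₂ = −j35750 Ω
Parallel: Z = Z₁Z₂/(Z₁+Z₂), |Z| = 1412 Ω, ∠Z = 42.89°

42.89°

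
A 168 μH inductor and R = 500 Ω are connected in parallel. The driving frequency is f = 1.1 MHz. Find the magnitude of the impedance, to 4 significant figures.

459.2 Ω

ω = 2πf = 6.912e+06 rad/s
X_L = ωL = 1161 Ω
Parallel: admittances add. Y = 1/R + 1/(jωL)
Y = (0.002000 − j0.0008612) S
|Y| = 0.002178 S → |Z| = 1/|Y| = 459.2 Ω, ∠Z = −∠Y = 23.30°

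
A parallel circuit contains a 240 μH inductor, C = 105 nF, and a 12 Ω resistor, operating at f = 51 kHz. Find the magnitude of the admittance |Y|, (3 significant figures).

85.9 mS

ω = 2πf = 320400 rad/s
X_L = ωL = 76.9 Ω
X_C = 1/(ωC) = 29.7 Ω
Parallel: admittances add. Y = 1/R + 1/(jωL) + jωC
Y = (0.0833 + j0.0206) S
|Y| = 0.0859 S → |Z| = 1/|Y| = 11.6 Ω, ∠Z = −∠Y = -13.9°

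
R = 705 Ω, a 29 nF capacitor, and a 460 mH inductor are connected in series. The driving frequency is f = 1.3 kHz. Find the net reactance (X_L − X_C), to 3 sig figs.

-464 Ω

ω = 2πf = 8168 rad/s
X_L = ωL = 3760 Ω
X_C = 1/(ωC) = 4220 Ω
X = 3760 − 4220 = -464 Ω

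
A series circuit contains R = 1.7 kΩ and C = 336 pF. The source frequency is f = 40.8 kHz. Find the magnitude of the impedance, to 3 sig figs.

11700 Ω

ω = 2πf = 256400 rad/s
X_C = 1/(ωC) = 11600 Ω
Z = 1700 − j11600 Ω
|Z| = √(1700² + 11600²) = 11700 Ω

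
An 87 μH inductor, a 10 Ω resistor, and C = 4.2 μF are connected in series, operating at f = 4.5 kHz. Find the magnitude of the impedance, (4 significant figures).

ω = 2πf = 28270 rad/s
X_L = ωL = 2.460 Ω
X_C = 1/(ωC) = 8.421 Ω
Net reactance X = X_L − X_C = -5.961 Ω
Z = 10.00 − j5.961 Ω
|Z| = √(10.00² + 5.961²) = 11.64 Ω

11.64 Ω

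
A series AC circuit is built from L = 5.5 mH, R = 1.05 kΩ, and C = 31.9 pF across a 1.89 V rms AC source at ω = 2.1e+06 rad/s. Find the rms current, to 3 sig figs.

534 μA

X_L = ωL = 11600 Ω
X_C = 1/(ωC) = 14900 Ω
Net reactance X = X_L − X_C = -3380 Ω
Z = 1050 − j3380 Ω
|Z| = √(1050² + 3380²) = 3540 Ω
I = V/|Z| = 1.89/3540 = 534 μA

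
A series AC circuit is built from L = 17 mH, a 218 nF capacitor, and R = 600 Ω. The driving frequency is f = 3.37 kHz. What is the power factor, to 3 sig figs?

0.973

ω = 2πf = 21170 rad/s
X_L = ωL = 360 Ω
X_C = 1/(ωC) = 217 Ω
Net reactance X = X_L − X_C = 143 Ω
Z = 600 + j143 Ω
|Z| = √(600² + 143²) = 617 Ω
∠Z = arctan(143/600) = 13.4°
cos φ = cos(13.4°) = 0.973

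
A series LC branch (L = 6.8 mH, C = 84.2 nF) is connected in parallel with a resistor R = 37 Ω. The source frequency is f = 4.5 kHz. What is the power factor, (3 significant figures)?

0.987

ω = 2πf = 28270 rad/s
X_L = ωL = 192 Ω
X_C = 1/(ωC) = 420 Ω
Branch 1: Z₁ = R = 37.0 Ω
Branch 2 (series LC): Z₂ = j(X_L − X_C) = −j228 Ω
Parallel: Z = Z₁Z₂/(Z₁+Z₂), |Z| = 36.5 Ω, ∠Z = -9.23°
cos φ = cos(-9.23°) = 0.987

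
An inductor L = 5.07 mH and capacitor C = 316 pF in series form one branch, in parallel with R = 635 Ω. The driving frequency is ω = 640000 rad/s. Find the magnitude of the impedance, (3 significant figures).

595 Ω

X_L = ωL = 3240 Ω
X_C = 1/(ωC) = 4940 Ω
Branch 1: Z₁ = R = 635 Ω
Branch 2 (series LC): Z₂ = j(X_L − X_C) = −j1700 Ω
Parallel: Z = Z₁Z₂/(Z₁+Z₂), |Z| = 595 Ω, ∠Z = -20.5°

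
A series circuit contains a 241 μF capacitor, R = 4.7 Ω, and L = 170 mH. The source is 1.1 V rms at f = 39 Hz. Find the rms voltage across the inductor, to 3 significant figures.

ω = 2πf = 245.0 rad/s
X_L = ωL = 41.7 Ω
X_C = 1/(ωC) = 16.9 Ω
Net reactance X = X_L − X_C = 24.7 Ω
Z = 4.70 + j24.7 Ω
|Z| = √(4.70² + 24.7²) = 25.2 Ω
I = V/|Z| = 43.7 mA
V_L = I·|Z_L| = 0.0437 × 41.7 = 1.82 V

1.82 V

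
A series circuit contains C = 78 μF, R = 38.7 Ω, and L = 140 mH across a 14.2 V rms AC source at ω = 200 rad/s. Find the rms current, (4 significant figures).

X_L = ωL = 28.00 Ω
X_C = 1/(ωC) = 64.10 Ω
Net reactance X = X_L − X_C = -36.10 Ω
Z = 38.70 − j36.10 Ω
|Z| = √(38.70² + 36.10²) = 52.93 Ω
I = V/|Z| = 14.2/52.93 = 268.3 mA

268.3 mA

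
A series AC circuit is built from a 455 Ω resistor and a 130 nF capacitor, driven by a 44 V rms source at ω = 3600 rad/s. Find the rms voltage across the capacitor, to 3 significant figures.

X_C = 1/(ωC) = 2140 Ω
Z = 455 − j2140 Ω
|Z| = √(455² + 2140²) = 2180 Ω
I = V/|Z| = 20.1 mA
V_C = I·|Z_C| = 0.0201 × 2140 = 43.0 V

43.0 V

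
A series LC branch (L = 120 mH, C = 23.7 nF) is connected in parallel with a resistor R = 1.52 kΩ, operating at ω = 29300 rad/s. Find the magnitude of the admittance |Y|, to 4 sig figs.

815.4 μS

X_L = ωL = 3516 Ω
X_C = 1/(ωC) = 1440 Ω
Branch 1: Z₁ = R = 1520 Ω
Branch 2 (series LC): Z₂ = j(X_L − X_C) = j2076 Ω
Parallel: Z = Z₁Z₂/(Z₁+Z₂), |Z| = 1226 Ω, ∠Z = 36.21°
|Y| = 1/|Z| = 815.4 μS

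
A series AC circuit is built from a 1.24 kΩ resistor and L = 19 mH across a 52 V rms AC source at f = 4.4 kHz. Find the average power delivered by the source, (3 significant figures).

1.85 W

ω = 2πf = 27650 rad/s
X_L = ωL = 525 Ω
Z = 1240 + j525 Ω
|Z| = √(1240² + 525²) = 1350 Ω
∠Z = arctan(525/1240) = 23.0°
I = V/|Z| = 38.6 mA
P = VI cos φ = 52 × 0.0386 × cos(23.0°) = 1.85 W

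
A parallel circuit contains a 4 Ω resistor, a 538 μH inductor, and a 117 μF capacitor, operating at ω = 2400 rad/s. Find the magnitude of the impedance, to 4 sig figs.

1.807 Ω

X_L = ωL = 1.291 Ω
X_C = 1/(ωC) = 3.561 Ω
Parallel: admittances add. Y = 1/R + 1/(jωL) + jωC
Y = (0.2500 − j0.4937) S
|Y| = 0.5534 S → |Z| = 1/|Y| = 1.807 Ω, ∠Z = −∠Y = 63.14°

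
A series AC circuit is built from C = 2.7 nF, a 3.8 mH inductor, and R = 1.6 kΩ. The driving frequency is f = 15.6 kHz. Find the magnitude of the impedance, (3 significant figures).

3760 Ω

ω = 2πf = 98020 rad/s
X_L = ωL = 372 Ω
X_C = 1/(ωC) = 3780 Ω
Net reactance X = X_L − X_C = -3410 Ω
Z = 1600 − j3410 Ω
|Z| = √(1600² + 3410²) = 3760 Ω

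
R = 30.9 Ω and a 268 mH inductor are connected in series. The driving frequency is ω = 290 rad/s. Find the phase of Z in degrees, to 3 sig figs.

X_L = ωL = 77.7 Ω
Z = 30.9 + j77.7 Ω
|Z| = √(30.9² + 77.7²) = 83.6 Ω
∠Z = arctan(77.7/30.9) = 68.3°

68.3°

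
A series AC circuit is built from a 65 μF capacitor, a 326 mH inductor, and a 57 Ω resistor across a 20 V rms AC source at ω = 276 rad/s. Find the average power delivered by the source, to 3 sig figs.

X_L = ωL = 90.0 Ω
X_C = 1/(ωC) = 55.7 Ω
Net reactance X = X_L − X_C = 34.2 Ω
Z = 57.0 + j34.2 Ω
|Z| = √(57.0² + 34.2²) = 66.5 Ω
∠Z = arctan(34.2/57.0) = 31.0°
I = V/|Z| = 301 mA
P = VI cos φ = 20 × 0.301 × cos(31.0°) = 5.16 W

5.16 W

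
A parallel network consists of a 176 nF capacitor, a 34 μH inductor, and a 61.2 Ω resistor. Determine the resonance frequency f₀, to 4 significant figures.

ω₀ = 1/√(LC) = 1/√(3.4e-05 × 1.76e-07) = 408800 rad/s
f₀ = ω₀/(2π) = 65.06 kHz

65.06 kHz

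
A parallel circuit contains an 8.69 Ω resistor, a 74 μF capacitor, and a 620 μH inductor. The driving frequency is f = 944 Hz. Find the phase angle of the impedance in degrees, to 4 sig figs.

ω = 2πf = 5931 rad/s
X_L = ωL = 3.677 Ω
X_C = 1/(ωC) = 2.278 Ω
Parallel: admittances add. Y = 1/R + 1/(jωL) + jωC
Y = (0.1151 + j0.1670) S
|Y| = 0.2028 S → |Z| = 1/|Y| = 4.931 Ω, ∠Z = −∠Y = -55.43°

-55.43°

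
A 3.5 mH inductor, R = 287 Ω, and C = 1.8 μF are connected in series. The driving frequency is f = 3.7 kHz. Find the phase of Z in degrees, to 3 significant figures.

ω = 2πf = 23250 rad/s
X_L = ωL = 81.4 Ω
X_C = 1/(ωC) = 23.9 Ω
Net reactance X = X_L − X_C = 57.5 Ω
Z = 287 + j57.5 Ω
|Z| = √(287² + 57.5²) = 293 Ω
∠Z = arctan(57.5/287) = 11.3°

11.3°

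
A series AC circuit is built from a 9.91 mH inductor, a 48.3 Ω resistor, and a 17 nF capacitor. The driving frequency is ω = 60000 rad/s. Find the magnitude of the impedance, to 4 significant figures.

X_L = ωL = 594.6 Ω
X_C = 1/(ωC) = 980.4 Ω
Net reactance X = X_L − X_C = -385.8 Ω
Z = 48.30 − j385.8 Ω
|Z| = √(48.30² + 385.8²) = 388.8 Ω

388.8 Ω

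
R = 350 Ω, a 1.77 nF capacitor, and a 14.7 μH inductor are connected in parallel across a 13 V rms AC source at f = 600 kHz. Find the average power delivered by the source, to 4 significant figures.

482.9 mW

ω = 2πf = 3.77e+06 rad/s
X_L = ωL = 55.42 Ω
X_C = 1/(ωC) = 149.9 Ω
Parallel: admittances add. Y = 1/R + 1/(jωL) + jωC
Y = (0.002857 − j0.01137) S
|Y| = 0.01173 S → |Z| = 1/|Y| = 85.28 Ω, ∠Z = −∠Y = 75.90°
I = V/|Z| = 152.4 mA
P = VI cos φ = 13 × 0.1524 × cos(75.90°) = 482.9 mW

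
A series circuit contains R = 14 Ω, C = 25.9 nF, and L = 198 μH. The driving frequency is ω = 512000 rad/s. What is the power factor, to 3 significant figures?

X_L = ωL = 101 Ω
X_C = 1/(ωC) = 75.4 Ω
Net reactance X = X_L − X_C = 26.0 Ω
Z = 14.0 + j26.0 Ω
|Z| = √(14.0² + 26.0²) = 29.5 Ω
∠Z = arctan(26.0/14.0) = 61.7°
cos φ = cos(61.7°) = 0.475

0.475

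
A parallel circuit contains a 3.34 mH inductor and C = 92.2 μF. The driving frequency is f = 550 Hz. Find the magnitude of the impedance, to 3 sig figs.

ω = 2πf = 3456 rad/s
X_L = ωL = 11.5 Ω
X_C = 1/(ωC) = 3.14 Ω
Parallel: admittances add. Y = 1/(jωL) + jωC
Y = (0 + j0.232) S
|Y| = 0.232 S → |Z| = 1/|Y| = 4.31 Ω, ∠Z = −∠Y = -90.0°

4.31 Ω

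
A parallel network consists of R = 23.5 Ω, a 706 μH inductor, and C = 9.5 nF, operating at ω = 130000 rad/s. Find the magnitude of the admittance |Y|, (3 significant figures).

43.6 mS

X_L = ωL = 91.8 Ω
X_C = 1/(ωC) = 810 Ω
Parallel: admittances add. Y = 1/R + 1/(jωL) + jωC
Y = (0.0426 − j0.00966) S
|Y| = 0.0436 S → |Z| = 1/|Y| = 22.9 Ω, ∠Z = −∠Y = 12.8°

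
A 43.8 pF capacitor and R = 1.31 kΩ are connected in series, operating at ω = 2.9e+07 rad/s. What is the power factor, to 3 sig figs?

0.857

X_C = 1/(ωC) = 787 Ω
Z = 1310 − j787 Ω
|Z| = √(1310² + 787²) = 1530 Ω
∠Z = arctan(-787/1310) = -31.0°
cos φ = cos(-31.0°) = 0.857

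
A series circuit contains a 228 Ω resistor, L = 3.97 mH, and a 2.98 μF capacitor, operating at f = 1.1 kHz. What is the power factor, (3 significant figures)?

ω = 2πf = 6912 rad/s
X_L = ωL = 27.4 Ω
X_C = 1/(ωC) = 48.6 Ω
Net reactance X = X_L − X_C = -21.1 Ω
Z = 228 − j21.1 Ω
|Z| = √(228² + 21.1²) = 229 Ω
∠Z = arctan(-21.1/228) = -5.29°
cos φ = cos(-5.29°) = 0.996

0.996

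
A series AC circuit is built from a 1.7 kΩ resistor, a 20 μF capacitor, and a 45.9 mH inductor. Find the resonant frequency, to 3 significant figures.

ω₀ = 1/√(LC) = 1/√(0.0459 × 2e-05) = 1044 rad/s
f₀ = ω₀/(2π) = 166 Hz

166 Hz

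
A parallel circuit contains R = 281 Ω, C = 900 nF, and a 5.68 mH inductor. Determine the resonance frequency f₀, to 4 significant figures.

ω₀ = 1/√(LC) = 1/√(0.00568 × 9e-07) = 13990 rad/s
f₀ = ω₀/(2π) = 2.226 kHz

2.226 kHz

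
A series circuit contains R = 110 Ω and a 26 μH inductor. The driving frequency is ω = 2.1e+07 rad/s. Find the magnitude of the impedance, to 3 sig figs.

X_L = ωL = 546 Ω
Z = 110 + j546 Ω
|Z| = √(110² + 546²) = 557 Ω

557 Ω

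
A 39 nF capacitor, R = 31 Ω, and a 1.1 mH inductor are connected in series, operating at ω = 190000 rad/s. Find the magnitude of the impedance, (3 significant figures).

X_L = ωL = 209 Ω
X_C = 1/(ωC) = 135 Ω
Net reactance X = X_L − X_C = 74.0 Ω
Z = 31.0 + j74.0 Ω
|Z| = √(31.0² + 74.0²) = 80.3 Ω

80.3 Ω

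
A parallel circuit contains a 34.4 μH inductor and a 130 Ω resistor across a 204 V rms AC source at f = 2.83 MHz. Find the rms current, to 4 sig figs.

1.604 A

ω = 2πf = 1.778e+07 rad/s
X_L = ωL = 611.7 Ω
Parallel: admittances add. Y = 1/R + 1/(jωL)
Y = (0.007692 − j0.001635) S
|Y| = 0.007864 S → |Z| = 1/|Y| = 127.2 Ω, ∠Z = −∠Y = 12.00°
I = V/|Z| = 204/127.2 = 1.604 A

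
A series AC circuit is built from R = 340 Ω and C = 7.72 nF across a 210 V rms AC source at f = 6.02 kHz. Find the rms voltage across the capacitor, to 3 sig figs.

ω = 2πf = 37820 rad/s
X_C = 1/(ωC) = 3420 Ω
Z = 340 − j3420 Ω
|Z| = √(340² + 3420²) = 3440 Ω
I = V/|Z| = 61.0 mA
V_C = I·|Z_C| = 0.0610 × 3420 = 209 V

209 V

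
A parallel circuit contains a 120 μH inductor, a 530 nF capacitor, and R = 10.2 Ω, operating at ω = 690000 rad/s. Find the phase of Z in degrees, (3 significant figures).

-74.5°

X_L = ωL = 82.8 Ω
X_C = 1/(ωC) = 2.73 Ω
Parallel: admittances add. Y = 1/R + 1/(jωL) + jωC
Y = (0.0980 + j0.354) S
|Y| = 0.367 S → |Z| = 1/|Y| = 2.73 Ω, ∠Z = −∠Y = -74.5°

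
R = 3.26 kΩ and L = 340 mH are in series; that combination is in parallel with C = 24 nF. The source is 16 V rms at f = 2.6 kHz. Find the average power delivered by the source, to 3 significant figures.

ω = 2πf = 16340 rad/s
X_L = ωL = 5550 Ω
X_C = 1/(ωC) = 2550 Ω
Branch 1 (R+jX_L): Z₁ = 3260 + j5550 Ω, |Z₁| = 6440 Ω
Branch 2 (−jX_C): Z₂ = −j2550 Ω
Parallel: Z = Z₁Z₂/(Z₁+Z₂), |Z| = 3710 Ω, ∠Z = -73.1°
I = V/|Z| = 4.32 mA
P = VI cos φ = 16 × 0.00432 × cos(-73.1°) = 20.1 mW

20.1 mW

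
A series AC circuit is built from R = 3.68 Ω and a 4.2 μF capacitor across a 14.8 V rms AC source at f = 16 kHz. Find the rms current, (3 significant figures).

3.38 A

ω = 2πf = 100500 rad/s
X_C = 1/(ωC) = 2.37 Ω
Z = 3.68 − j2.37 Ω
|Z| = √(3.68² + 2.37²) = 4.38 Ω
I = V/|Z| = 14.8/4.38 = 3.38 A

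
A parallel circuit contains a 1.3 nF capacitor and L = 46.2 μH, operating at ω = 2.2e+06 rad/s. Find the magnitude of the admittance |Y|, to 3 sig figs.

X_L = ωL = 102 Ω
X_C = 1/(ωC) = 350 Ω
Parallel: admittances add. Y = 1/(jωL) + jωC
Y = (0 − j0.00698) S
|Y| = 0.00698 S → |Z| = 1/|Y| = 143 Ω, ∠Z = −∠Y = 90.0°

6.98 mS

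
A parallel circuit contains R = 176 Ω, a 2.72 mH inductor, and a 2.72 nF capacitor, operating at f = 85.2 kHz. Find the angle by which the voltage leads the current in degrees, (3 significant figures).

-7.71°

ω = 2πf = 535300 rad/s
X_L = ωL = 1460 Ω
X_C = 1/(ωC) = 687 Ω
Parallel: admittances add. Y = 1/R + 1/(jωL) + jωC
Y = (0.00568 + j0.000769) S
|Y| = 0.00573 S → |Z| = 1/|Y| = 174 Ω, ∠Z = −∠Y = -7.71°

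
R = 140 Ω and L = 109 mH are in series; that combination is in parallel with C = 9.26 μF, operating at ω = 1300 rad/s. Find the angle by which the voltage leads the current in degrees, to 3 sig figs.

-67.4°

X_L = ωL = 142 Ω
X_C = 1/(ωC) = 83.1 Ω
Branch 1 (R+jX_L): Z₁ = 140 + j142 Ω, |Z₁| = 199 Ω
Branch 2 (−jX_C): Z₂ = −j83.1 Ω
Parallel: Z = Z₁Z₂/(Z₁+Z₂), |Z| = 109 Ω, ∠Z = -67.4°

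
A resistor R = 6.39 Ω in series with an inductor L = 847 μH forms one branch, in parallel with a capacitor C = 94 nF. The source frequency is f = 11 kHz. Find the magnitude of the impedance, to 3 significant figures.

ω = 2πf = 69120 rad/s
X_L = ωL = 58.5 Ω
X_C = 1/(ωC) = 154 Ω
Branch 1 (R+jX_L): Z₁ = 6.39 + j58.5 Ω, |Z₁| = 58.9 Ω
Branch 2 (−jX_C): Z₂ = −j154 Ω
Parallel: Z = Z₁Z₂/(Z₁+Z₂), |Z| = 94.8 Ω, ∠Z = 79.9°

94.8 Ω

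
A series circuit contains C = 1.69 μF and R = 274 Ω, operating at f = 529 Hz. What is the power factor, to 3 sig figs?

0.839

ω = 2πf = 3324 rad/s
X_C = 1/(ωC) = 178 Ω
Z = 274 − j178 Ω
|Z| = √(274² + 178²) = 327 Ω
∠Z = arctan(-178/274) = -33.0°
cos φ = cos(-33.0°) = 0.839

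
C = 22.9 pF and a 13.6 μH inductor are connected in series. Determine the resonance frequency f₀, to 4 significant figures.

9.018 MHz

ω₀ = 1/√(LC) = 1/√(1.36e-05 × 2.29e-11) = 5.666e+07 rad/s
f₀ = ω₀/(2π) = 9.018 MHz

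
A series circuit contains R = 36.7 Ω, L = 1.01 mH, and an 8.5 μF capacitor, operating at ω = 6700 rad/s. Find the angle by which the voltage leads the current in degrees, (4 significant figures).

-16.39°

X_L = ωL = 6.767 Ω
X_C = 1/(ωC) = 17.56 Ω
Net reactance X = X_L − X_C = -10.79 Ω
Z = 36.70 − j10.79 Ω
|Z| = √(36.70² + 10.79²) = 38.25 Ω
∠Z = arctan(-10.79/36.70) = -16.39°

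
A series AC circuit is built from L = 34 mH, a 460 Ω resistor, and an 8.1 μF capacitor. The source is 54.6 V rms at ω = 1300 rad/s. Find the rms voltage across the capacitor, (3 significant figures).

11.2 V

X_L = ωL = 44.2 Ω
X_C = 1/(ωC) = 95.0 Ω
Net reactance X = X_L − X_C = -50.8 Ω
Z = 460 − j50.8 Ω
|Z| = √(460² + 50.8²) = 463 Ω
I = V/|Z| = 118 mA
V_C = I·|Z_C| = 0.118 × 95.0 = 11.2 V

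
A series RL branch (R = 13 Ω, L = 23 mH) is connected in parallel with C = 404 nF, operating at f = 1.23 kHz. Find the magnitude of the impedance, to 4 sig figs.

ω = 2πf = 7728 rad/s
X_L = ωL = 177.8 Ω
X_C = 1/(ωC) = 320.3 Ω
Branch 1 (R+jX_L): Z₁ = 13.00 + j177.8 Ω, |Z₁| = 178.2 Ω
Branch 2 (−jX_C): Z₂ = −j320.3 Ω
Parallel: Z = Z₁Z₂/(Z₁+Z₂), |Z| = 398.8 Ω, ∠Z = 80.61°

398.8 Ω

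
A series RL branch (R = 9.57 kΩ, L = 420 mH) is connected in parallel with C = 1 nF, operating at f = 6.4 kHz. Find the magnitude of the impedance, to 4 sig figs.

ω = 2πf = 40210 rad/s
X_L = ωL = 16890 Ω
X_C = 1/(ωC) = 24870 Ω
Branch 1 (R+jX_L): Z₁ = 9570 + j16890 Ω, |Z₁| = 19410 Ω
Branch 2 (−jX_C): Z₂ = −j24870 Ω
Parallel: Z = Z₁Z₂/(Z₁+Z₂), |Z| = 38740 Ω, ∠Z = 10.28°

38740 Ω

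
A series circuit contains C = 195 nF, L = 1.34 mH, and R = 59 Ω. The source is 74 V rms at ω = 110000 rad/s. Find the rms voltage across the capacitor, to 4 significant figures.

29.54 V

X_L = ωL = 147.4 Ω
X_C = 1/(ωC) = 46.62 Ω
Net reactance X = X_L − X_C = 100.8 Ω
Z = 59.00 + j100.8 Ω
|Z| = √(59.00² + 100.8²) = 116.8 Ω
I = V/|Z| = 633.7 mA
V_C = I·|Z_C| = 0.6337 × 46.62 = 29.54 V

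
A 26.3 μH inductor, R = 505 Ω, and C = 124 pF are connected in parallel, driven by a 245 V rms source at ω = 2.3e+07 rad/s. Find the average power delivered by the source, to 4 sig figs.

X_L = ωL = 604.9 Ω
X_C = 1/(ωC) = 350.6 Ω
Parallel: admittances add. Y = 1/R + 1/(jωL) + jωC
Y = (0.001980 + j0.001199) S
|Y| = 0.002315 S → |Z| = 1/|Y| = 432.0 Ω, ∠Z = −∠Y = -31.19°
I = V/|Z| = 567.1 mA
P = VI cos φ = 245 × 0.5671 × cos(-31.19°) = 118.9 W

118.9 W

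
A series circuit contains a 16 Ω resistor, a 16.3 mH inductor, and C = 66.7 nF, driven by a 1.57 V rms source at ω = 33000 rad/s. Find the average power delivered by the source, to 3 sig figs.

5.45 mW

X_L = ωL = 538 Ω
X_C = 1/(ωC) = 454 Ω
Net reactance X = X_L − X_C = 83.6 Ω
Z = 16.0 + j83.6 Ω
|Z| = √(16.0² + 83.6²) = 85.1 Ω
∠Z = arctan(83.6/16.0) = 79.2°
I = V/|Z| = 18.4 mA
P = VI cos φ = 1.57 × 0.0184 × cos(79.2°) = 5.45 mW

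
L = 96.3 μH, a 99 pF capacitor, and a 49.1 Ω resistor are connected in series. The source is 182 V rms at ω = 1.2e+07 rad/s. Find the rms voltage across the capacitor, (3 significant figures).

482 V

X_L = ωL = 1160 Ω
X_C = 1/(ωC) = 842 Ω
Net reactance X = X_L − X_C = 314 Ω
Z = 49.1 + j314 Ω
|Z| = √(49.1² + 314²) = 318 Ω
I = V/|Z| = 573 mA
V_C = I·|Z_C| = 0.573 × 842 = 482 V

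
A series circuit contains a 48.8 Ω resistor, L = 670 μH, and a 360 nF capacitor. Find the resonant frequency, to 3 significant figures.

ω₀ = 1/√(LC) = 1/√(0.00067 × 3.6e-07) = 64390 rad/s
f₀ = ω₀/(2π) = 10.2 kHz

10.2 kHz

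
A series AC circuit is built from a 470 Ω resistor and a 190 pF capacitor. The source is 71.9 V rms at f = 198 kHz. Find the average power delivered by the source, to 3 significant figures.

ω = 2πf = 1.244e+06 rad/s
X_C = 1/(ωC) = 4230 Ω
Z = 470 − j4230 Ω
|Z| = √(470² + 4230²) = 4260 Ω
∠Z = arctan(-4230/470) = -83.7°
I = V/|Z| = 16.9 mA
P = VI cos φ = 71.9 × 0.0169 × cos(-83.7°) = 134 mW

134 mW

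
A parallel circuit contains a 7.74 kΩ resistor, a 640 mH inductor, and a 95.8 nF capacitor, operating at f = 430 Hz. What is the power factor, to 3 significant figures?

0.375

ω = 2πf = 2702 rad/s
X_L = ωL = 1730 Ω
X_C = 1/(ωC) = 3860 Ω
Parallel: admittances add. Y = 1/R + 1/(jωL) + jωC
Y = (0.000129 − j0.000319) S
|Y| = 0.000345 S → |Z| = 1/|Y| = 2900 Ω, ∠Z = −∠Y = 68.0°
cos φ = cos(68.0°) = 0.375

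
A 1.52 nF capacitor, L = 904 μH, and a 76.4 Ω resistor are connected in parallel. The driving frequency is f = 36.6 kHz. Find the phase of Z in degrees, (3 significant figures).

ω = 2πf = 230000 rad/s
X_L = ωL = 208 Ω
X_C = 1/(ωC) = 2860 Ω
Parallel: admittances add. Y = 1/R + 1/(jωL) + jωC
Y = (0.0131 − j0.00446) S
|Y| = 0.0138 S → |Z| = 1/|Y| = 72.3 Ω, ∠Z = −∠Y = 18.8°

18.8°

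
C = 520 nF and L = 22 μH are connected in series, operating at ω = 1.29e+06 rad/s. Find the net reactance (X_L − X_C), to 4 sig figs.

X_L = ωL = 28.38 Ω
X_C = 1/(ωC) = 1.491 Ω
X = 28.38 − 1.491 = 26.89 Ω

26.89 Ω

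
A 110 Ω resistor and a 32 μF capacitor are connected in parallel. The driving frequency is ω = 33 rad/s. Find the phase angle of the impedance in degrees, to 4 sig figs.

X_C = 1/(ωC) = 947.0 Ω
Parallel: admittances add. Y = 1/R + jωC
Y = (0.009091 + j0.001056) S
|Y| = 0.009152 S → |Z| = 1/|Y| = 109.3 Ω, ∠Z = −∠Y = -6.626°

-6.626°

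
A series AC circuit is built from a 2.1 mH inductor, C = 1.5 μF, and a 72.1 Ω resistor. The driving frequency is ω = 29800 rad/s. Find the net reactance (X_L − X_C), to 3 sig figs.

40.2 Ω

X_L = ωL = 62.6 Ω
X_C = 1/(ωC) = 22.4 Ω
X = 62.6 − 22.4 = 40.2 Ω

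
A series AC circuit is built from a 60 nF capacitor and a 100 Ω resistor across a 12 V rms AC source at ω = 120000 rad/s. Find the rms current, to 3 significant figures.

70.1 mA

X_C = 1/(ωC) = 139 Ω
Z = 100 − j139 Ω
|Z| = √(100² + 139²) = 171 Ω
I = V/|Z| = 12/171 = 70.1 mA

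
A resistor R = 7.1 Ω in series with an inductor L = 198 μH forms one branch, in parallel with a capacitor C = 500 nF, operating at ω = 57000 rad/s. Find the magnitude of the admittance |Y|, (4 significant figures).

53.09 mS

X_L = ωL = 11.29 Ω
X_C = 1/(ωC) = 35.09 Ω
Branch 1 (R+jX_L): Z₁ = 7.100 + j11.29 Ω, |Z₁| = 13.33 Ω
Branch 2 (−jX_C): Z₂ = −j35.09 Ω
Parallel: Z = Z₁Z₂/(Z₁+Z₂), |Z| = 18.84 Ω, ∠Z = 41.22°
|Y| = 1/|Z| = 53.09 mS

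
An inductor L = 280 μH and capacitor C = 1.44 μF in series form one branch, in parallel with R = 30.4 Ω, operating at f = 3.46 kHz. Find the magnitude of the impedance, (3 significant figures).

19.7 Ω

ω = 2πf = 21740 rad/s
X_L = ωL = 6.09 Ω
X_C = 1/(ωC) = 31.9 Ω
Branch 1: Z₁ = R = 30.4 Ω
Branch 2 (series LC): Z₂ = j(X_L − X_C) = −j25.9 Ω
Parallel: Z = Z₁Z₂/(Z₁+Z₂), |Z| = 19.7 Ω, ∠Z = -49.6°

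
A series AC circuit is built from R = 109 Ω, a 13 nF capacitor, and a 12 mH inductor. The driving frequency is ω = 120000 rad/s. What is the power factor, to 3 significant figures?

X_L = ωL = 1440 Ω
X_C = 1/(ωC) = 641 Ω
Net reactance X = X_L − X_C = 799 Ω
Z = 109 + j799 Ω
|Z| = √(109² + 799²) = 806 Ω
∠Z = arctan(799/109) = 82.2°
cos φ = cos(82.2°) = 0.135

0.135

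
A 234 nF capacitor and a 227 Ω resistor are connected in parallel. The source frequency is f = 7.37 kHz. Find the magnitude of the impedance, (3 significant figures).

ω = 2πf = 46310 rad/s
X_C = 1/(ωC) = 92.3 Ω
Parallel: admittances add. Y = 1/R + jωC
Y = (0.00441 + j0.0108) S
|Y| = 0.0117 S → |Z| = 1/|Y| = 85.5 Ω, ∠Z = −∠Y = -67.9°

85.5 Ω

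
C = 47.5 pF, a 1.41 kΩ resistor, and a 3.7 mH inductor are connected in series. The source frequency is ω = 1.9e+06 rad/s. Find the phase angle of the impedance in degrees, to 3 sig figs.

-70.8°

X_L = ωL = 7030 Ω
X_C = 1/(ωC) = 11100 Ω
Net reactance X = X_L − X_C = -4050 Ω
Z = 1410 − j4050 Ω
|Z| = √(1410² + 4050²) = 4290 Ω
∠Z = arctan(-4050/1410) = -70.8°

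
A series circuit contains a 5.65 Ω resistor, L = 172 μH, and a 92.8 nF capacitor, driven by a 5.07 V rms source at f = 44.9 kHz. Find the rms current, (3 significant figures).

ω = 2πf = 282100 rad/s
X_L = ωL = 48.5 Ω
X_C = 1/(ωC) = 38.2 Ω
Net reactance X = X_L − X_C = 10.3 Ω
Z = 5.65 + j10.3 Ω
|Z| = √(5.65² + 10.3²) = 11.8 Ω
I = V/|Z| = 5.07/11.8 = 431 mA

431 mA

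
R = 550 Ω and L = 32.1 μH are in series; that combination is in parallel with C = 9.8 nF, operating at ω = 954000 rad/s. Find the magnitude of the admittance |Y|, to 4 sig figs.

9.424 mS

X_L = ωL = 30.62 Ω
X_C = 1/(ωC) = 107.0 Ω
Branch 1 (R+jX_L): Z₁ = 550.0 + j30.62 Ω, |Z₁| = 550.9 Ω
Branch 2 (−jX_C): Z₂ = −j107.0 Ω
Parallel: Z = Z₁Z₂/(Z₁+Z₂), |Z| = 106.1 Ω, ∠Z = -78.91°
|Y| = 1/|Z| = 9.424 mS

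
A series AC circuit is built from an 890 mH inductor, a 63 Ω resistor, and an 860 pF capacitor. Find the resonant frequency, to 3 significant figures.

ω₀ = 1/√(LC) = 1/√(0.89 × 8.6e-10) = 36150 rad/s
f₀ = ω₀/(2π) = 5.75 kHz

5.75 kHz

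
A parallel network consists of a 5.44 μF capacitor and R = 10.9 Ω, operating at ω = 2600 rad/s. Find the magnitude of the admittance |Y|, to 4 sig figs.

92.83 mS

X_C = 1/(ωC) = 70.70 Ω
Parallel: admittances add. Y = 1/R + jωC
Y = (0.09174 + j0.01414) S
|Y| = 0.09283 S → |Z| = 1/|Y| = 10.77 Ω, ∠Z = −∠Y = -8.764°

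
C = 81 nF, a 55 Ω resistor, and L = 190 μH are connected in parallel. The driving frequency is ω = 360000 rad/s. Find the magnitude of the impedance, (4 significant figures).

42.95 Ω

X_L = ωL = 68.40 Ω
X_C = 1/(ωC) = 34.29 Ω
Parallel: admittances add. Y = 1/R + 1/(jωL) + jωC
Y = (0.01818 + j0.01454) S
|Y| = 0.02328 S → |Z| = 1/|Y| = 42.95 Ω, ∠Z = −∠Y = -38.65°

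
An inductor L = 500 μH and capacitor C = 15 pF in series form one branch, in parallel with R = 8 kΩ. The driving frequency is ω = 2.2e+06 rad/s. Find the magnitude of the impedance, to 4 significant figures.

X_L = ωL = 1100 Ω
X_C = 1/(ωC) = 30300 Ω
Branch 1: Z₁ = R = 8000 Ω
Branch 2 (series LC): Z₂ = j(X_L − X_C) = −j29200 Ω
Parallel: Z = Z₁Z₂/(Z₁+Z₂), |Z| = 7716 Ω, ∠Z = -15.32°

7716 Ω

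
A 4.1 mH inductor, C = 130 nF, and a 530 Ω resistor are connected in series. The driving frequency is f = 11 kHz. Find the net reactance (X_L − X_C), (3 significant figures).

172 Ω

ω = 2πf = 69120 rad/s
X_L = ωL = 283 Ω
X_C = 1/(ωC) = 111 Ω
X = 283 − 111 = 172 Ω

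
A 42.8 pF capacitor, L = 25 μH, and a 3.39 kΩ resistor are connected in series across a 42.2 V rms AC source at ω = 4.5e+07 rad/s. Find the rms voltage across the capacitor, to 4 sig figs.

6.363 V

X_L = ωL = 1125 Ω
X_C = 1/(ωC) = 519.2 Ω
Net reactance X = X_L − X_C = 605.8 Ω
Z = 3390 + j605.8 Ω
|Z| = √(3390² + 605.8²) = 3444 Ω
I = V/|Z| = 12.25 mA
V_C = I·|Z_C| = 0.01225 × 519.2 = 6.363 V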